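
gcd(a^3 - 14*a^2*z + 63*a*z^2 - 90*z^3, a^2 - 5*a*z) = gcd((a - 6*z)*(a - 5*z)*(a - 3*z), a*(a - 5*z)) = -a + 5*z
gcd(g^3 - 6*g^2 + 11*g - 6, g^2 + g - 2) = g - 1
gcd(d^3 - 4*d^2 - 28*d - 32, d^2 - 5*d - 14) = d + 2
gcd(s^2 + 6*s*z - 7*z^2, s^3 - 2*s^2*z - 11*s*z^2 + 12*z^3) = -s + z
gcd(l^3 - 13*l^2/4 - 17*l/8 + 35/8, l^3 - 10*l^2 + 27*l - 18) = l - 1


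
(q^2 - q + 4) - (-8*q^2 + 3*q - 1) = 9*q^2 - 4*q + 5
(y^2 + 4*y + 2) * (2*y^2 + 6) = 2*y^4 + 8*y^3 + 10*y^2 + 24*y + 12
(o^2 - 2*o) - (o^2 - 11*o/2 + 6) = 7*o/2 - 6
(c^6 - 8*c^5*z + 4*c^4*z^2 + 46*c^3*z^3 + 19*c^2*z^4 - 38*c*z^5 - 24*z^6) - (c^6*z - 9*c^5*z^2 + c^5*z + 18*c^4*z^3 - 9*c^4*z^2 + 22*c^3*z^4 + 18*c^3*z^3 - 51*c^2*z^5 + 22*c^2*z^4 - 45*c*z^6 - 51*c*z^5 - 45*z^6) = -c^6*z + c^6 + 9*c^5*z^2 - 9*c^5*z - 18*c^4*z^3 + 13*c^4*z^2 - 22*c^3*z^4 + 28*c^3*z^3 + 51*c^2*z^5 - 3*c^2*z^4 + 45*c*z^6 + 13*c*z^5 + 21*z^6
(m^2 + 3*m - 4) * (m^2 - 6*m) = m^4 - 3*m^3 - 22*m^2 + 24*m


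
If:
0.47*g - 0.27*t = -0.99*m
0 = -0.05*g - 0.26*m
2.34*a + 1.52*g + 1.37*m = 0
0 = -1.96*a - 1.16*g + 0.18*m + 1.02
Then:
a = -3.85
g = 7.18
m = -1.38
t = 7.43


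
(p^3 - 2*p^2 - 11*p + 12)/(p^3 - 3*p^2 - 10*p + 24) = (p - 1)/(p - 2)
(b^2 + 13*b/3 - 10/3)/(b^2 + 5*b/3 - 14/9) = 3*(b + 5)/(3*b + 7)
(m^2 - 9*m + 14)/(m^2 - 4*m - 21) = (m - 2)/(m + 3)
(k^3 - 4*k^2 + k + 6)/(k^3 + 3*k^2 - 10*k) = (k^2 - 2*k - 3)/(k*(k + 5))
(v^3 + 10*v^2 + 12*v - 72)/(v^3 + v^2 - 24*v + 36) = (v + 6)/(v - 3)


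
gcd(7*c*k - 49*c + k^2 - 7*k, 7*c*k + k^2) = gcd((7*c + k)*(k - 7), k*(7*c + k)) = 7*c + k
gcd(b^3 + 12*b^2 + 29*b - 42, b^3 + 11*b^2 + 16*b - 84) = b^2 + 13*b + 42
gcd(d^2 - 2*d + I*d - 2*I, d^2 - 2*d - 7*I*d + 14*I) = d - 2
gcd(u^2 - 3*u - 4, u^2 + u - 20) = u - 4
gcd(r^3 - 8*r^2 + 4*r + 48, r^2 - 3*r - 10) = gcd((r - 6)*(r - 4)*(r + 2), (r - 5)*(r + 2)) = r + 2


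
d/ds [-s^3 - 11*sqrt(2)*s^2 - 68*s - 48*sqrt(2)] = -3*s^2 - 22*sqrt(2)*s - 68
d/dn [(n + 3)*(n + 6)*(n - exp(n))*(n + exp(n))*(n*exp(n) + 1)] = n^5*exp(n) + 14*n^4*exp(n) - 3*n^3*exp(3*n) + 54*n^3*exp(n) + 4*n^3 - 30*n^2*exp(3*n) - 2*n^2*exp(2*n) + 54*n^2*exp(n) + 27*n^2 - 72*n*exp(3*n) - 20*n*exp(2*n) + 36*n - 18*exp(3*n) - 45*exp(2*n)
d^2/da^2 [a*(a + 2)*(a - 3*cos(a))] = 3*a^2*cos(a) + 12*a*sin(a) + 6*a*cos(a) + 6*a + 12*sin(a) - 6*cos(a) + 4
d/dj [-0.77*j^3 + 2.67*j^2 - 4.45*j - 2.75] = -2.31*j^2 + 5.34*j - 4.45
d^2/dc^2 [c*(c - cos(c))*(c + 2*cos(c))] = -c^2*cos(c) - 4*c*sin(c) + 4*c*cos(2*c) + 6*c + 4*sin(2*c) + 2*cos(c)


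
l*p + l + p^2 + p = (l + p)*(p + 1)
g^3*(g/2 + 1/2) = g^4/2 + g^3/2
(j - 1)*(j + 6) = j^2 + 5*j - 6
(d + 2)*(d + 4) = d^2 + 6*d + 8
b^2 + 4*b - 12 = (b - 2)*(b + 6)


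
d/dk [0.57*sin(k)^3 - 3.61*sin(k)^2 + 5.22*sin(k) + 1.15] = (1.71*sin(k)^2 - 7.22*sin(k) + 5.22)*cos(k)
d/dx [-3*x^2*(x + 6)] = 9*x*(-x - 4)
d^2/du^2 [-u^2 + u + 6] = -2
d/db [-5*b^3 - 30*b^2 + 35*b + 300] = -15*b^2 - 60*b + 35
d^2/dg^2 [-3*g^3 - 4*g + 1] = -18*g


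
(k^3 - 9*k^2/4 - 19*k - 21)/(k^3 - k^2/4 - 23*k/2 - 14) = (k - 6)/(k - 4)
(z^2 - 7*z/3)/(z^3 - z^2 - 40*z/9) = 3*(7 - 3*z)/(-9*z^2 + 9*z + 40)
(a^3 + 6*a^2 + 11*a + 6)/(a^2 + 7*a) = (a^3 + 6*a^2 + 11*a + 6)/(a*(a + 7))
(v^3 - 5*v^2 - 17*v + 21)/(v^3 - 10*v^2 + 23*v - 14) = (v + 3)/(v - 2)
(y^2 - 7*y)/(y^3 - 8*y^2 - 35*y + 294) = y/(y^2 - y - 42)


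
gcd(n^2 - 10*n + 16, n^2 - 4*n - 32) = n - 8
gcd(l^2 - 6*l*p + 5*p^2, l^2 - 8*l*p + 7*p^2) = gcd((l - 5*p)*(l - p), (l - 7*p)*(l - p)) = -l + p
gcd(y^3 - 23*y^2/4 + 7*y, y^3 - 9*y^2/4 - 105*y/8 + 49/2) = y^2 - 23*y/4 + 7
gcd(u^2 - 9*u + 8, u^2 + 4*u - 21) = 1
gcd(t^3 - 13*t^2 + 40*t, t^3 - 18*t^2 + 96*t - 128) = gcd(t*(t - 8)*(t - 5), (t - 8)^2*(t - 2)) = t - 8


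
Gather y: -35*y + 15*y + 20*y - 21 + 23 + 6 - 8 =0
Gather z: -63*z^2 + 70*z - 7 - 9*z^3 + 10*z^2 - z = -9*z^3 - 53*z^2 + 69*z - 7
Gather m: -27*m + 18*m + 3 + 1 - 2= 2 - 9*m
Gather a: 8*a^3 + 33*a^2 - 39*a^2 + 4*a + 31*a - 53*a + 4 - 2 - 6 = 8*a^3 - 6*a^2 - 18*a - 4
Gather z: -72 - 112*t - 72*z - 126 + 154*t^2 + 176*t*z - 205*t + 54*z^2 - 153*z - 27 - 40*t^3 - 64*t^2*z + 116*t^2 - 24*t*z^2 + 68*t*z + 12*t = -40*t^3 + 270*t^2 - 305*t + z^2*(54 - 24*t) + z*(-64*t^2 + 244*t - 225) - 225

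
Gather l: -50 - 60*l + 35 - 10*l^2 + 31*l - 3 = -10*l^2 - 29*l - 18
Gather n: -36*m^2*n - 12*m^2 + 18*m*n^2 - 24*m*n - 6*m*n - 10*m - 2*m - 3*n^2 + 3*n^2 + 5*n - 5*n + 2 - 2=-12*m^2 + 18*m*n^2 - 12*m + n*(-36*m^2 - 30*m)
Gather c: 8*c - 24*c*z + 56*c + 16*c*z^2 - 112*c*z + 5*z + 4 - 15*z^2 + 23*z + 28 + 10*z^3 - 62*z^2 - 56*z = c*(16*z^2 - 136*z + 64) + 10*z^3 - 77*z^2 - 28*z + 32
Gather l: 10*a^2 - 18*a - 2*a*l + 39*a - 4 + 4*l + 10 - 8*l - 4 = 10*a^2 + 21*a + l*(-2*a - 4) + 2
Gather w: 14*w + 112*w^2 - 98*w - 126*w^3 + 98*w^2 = -126*w^3 + 210*w^2 - 84*w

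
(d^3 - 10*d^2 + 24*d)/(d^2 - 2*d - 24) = d*(d - 4)/(d + 4)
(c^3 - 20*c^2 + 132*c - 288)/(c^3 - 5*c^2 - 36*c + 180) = (c^2 - 14*c + 48)/(c^2 + c - 30)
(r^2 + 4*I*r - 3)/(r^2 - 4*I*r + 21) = (r + I)/(r - 7*I)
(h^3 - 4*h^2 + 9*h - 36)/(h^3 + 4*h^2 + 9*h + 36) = (h - 4)/(h + 4)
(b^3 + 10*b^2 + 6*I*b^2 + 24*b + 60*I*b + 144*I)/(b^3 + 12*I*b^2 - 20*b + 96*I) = (b^2 + 10*b + 24)/(b^2 + 6*I*b + 16)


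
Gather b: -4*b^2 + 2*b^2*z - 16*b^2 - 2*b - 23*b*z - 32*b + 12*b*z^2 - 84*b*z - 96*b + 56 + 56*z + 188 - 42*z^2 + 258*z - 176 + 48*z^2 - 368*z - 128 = b^2*(2*z - 20) + b*(12*z^2 - 107*z - 130) + 6*z^2 - 54*z - 60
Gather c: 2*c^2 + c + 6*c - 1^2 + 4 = 2*c^2 + 7*c + 3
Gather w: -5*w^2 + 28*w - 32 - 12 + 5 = -5*w^2 + 28*w - 39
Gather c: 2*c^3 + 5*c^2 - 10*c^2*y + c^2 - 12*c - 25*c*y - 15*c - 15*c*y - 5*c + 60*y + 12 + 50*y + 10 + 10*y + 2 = 2*c^3 + c^2*(6 - 10*y) + c*(-40*y - 32) + 120*y + 24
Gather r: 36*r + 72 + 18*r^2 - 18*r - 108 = 18*r^2 + 18*r - 36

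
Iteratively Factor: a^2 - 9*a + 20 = (a - 5)*(a - 4)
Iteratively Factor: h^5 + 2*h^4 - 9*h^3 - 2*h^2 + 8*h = (h + 1)*(h^4 + h^3 - 10*h^2 + 8*h) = (h - 1)*(h + 1)*(h^3 + 2*h^2 - 8*h) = (h - 1)*(h + 1)*(h + 4)*(h^2 - 2*h) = h*(h - 1)*(h + 1)*(h + 4)*(h - 2)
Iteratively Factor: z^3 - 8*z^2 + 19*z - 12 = (z - 4)*(z^2 - 4*z + 3) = (z - 4)*(z - 1)*(z - 3)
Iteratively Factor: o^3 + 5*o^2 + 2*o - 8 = (o + 2)*(o^2 + 3*o - 4) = (o - 1)*(o + 2)*(o + 4)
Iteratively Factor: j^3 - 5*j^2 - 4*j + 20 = (j - 5)*(j^2 - 4) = (j - 5)*(j + 2)*(j - 2)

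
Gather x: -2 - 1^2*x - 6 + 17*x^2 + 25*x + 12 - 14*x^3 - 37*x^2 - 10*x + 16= -14*x^3 - 20*x^2 + 14*x + 20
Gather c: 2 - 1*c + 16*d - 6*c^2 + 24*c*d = -6*c^2 + c*(24*d - 1) + 16*d + 2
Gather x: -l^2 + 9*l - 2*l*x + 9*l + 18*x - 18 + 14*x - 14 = -l^2 + 18*l + x*(32 - 2*l) - 32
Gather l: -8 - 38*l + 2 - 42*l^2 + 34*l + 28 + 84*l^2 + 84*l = 42*l^2 + 80*l + 22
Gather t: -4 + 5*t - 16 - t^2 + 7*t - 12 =-t^2 + 12*t - 32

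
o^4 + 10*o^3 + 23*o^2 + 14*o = o*(o + 1)*(o + 2)*(o + 7)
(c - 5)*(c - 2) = c^2 - 7*c + 10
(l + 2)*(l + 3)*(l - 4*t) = l^3 - 4*l^2*t + 5*l^2 - 20*l*t + 6*l - 24*t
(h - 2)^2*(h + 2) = h^3 - 2*h^2 - 4*h + 8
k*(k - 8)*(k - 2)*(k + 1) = k^4 - 9*k^3 + 6*k^2 + 16*k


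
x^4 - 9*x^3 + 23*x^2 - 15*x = x*(x - 5)*(x - 3)*(x - 1)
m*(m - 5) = m^2 - 5*m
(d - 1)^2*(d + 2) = d^3 - 3*d + 2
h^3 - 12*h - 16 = (h - 4)*(h + 2)^2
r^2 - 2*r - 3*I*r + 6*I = (r - 2)*(r - 3*I)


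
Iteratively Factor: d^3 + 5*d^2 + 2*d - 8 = (d - 1)*(d^2 + 6*d + 8) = (d - 1)*(d + 4)*(d + 2)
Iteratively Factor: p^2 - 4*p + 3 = (p - 3)*(p - 1)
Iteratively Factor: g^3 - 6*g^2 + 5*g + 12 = (g + 1)*(g^2 - 7*g + 12) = (g - 3)*(g + 1)*(g - 4)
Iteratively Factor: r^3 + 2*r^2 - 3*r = (r - 1)*(r^2 + 3*r) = (r - 1)*(r + 3)*(r)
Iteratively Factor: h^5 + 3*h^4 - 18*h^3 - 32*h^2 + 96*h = (h - 2)*(h^4 + 5*h^3 - 8*h^2 - 48*h) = h*(h - 2)*(h^3 + 5*h^2 - 8*h - 48) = h*(h - 3)*(h - 2)*(h^2 + 8*h + 16) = h*(h - 3)*(h - 2)*(h + 4)*(h + 4)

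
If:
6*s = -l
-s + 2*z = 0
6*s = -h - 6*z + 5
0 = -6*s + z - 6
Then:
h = 163/11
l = 72/11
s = -12/11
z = -6/11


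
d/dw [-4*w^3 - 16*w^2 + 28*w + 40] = -12*w^2 - 32*w + 28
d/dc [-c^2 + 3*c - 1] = 3 - 2*c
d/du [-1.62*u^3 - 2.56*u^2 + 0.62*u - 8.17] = -4.86*u^2 - 5.12*u + 0.62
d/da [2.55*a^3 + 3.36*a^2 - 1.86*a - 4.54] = 7.65*a^2 + 6.72*a - 1.86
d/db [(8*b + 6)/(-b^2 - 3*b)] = 2*(4*b^2 + 6*b + 9)/(b^2*(b^2 + 6*b + 9))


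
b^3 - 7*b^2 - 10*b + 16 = (b - 8)*(b - 1)*(b + 2)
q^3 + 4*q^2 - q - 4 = (q - 1)*(q + 1)*(q + 4)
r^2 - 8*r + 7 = (r - 7)*(r - 1)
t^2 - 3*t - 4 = (t - 4)*(t + 1)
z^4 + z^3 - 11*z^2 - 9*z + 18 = (z - 3)*(z - 1)*(z + 2)*(z + 3)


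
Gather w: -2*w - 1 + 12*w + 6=10*w + 5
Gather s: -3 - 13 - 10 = -26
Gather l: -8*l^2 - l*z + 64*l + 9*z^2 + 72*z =-8*l^2 + l*(64 - z) + 9*z^2 + 72*z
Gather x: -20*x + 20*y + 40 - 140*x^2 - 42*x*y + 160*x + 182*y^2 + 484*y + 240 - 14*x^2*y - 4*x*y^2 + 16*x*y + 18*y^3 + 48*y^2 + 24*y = x^2*(-14*y - 140) + x*(-4*y^2 - 26*y + 140) + 18*y^3 + 230*y^2 + 528*y + 280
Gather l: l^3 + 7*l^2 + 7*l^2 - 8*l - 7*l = l^3 + 14*l^2 - 15*l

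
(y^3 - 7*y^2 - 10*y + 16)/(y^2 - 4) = (y^2 - 9*y + 8)/(y - 2)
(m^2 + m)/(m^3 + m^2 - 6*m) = (m + 1)/(m^2 + m - 6)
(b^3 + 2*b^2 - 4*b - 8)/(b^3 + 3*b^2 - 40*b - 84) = (b^2 - 4)/(b^2 + b - 42)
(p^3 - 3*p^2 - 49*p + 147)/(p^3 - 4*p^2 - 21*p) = (p^2 + 4*p - 21)/(p*(p + 3))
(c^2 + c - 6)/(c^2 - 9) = (c - 2)/(c - 3)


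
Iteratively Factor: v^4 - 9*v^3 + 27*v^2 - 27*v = (v - 3)*(v^3 - 6*v^2 + 9*v) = (v - 3)^2*(v^2 - 3*v) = (v - 3)^3*(v)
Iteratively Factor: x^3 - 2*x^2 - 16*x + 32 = (x - 4)*(x^2 + 2*x - 8) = (x - 4)*(x + 4)*(x - 2)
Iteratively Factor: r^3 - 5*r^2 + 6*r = (r - 2)*(r^2 - 3*r) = r*(r - 2)*(r - 3)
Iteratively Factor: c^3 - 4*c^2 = (c - 4)*(c^2) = c*(c - 4)*(c)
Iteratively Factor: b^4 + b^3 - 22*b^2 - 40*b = (b + 4)*(b^3 - 3*b^2 - 10*b) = b*(b + 4)*(b^2 - 3*b - 10) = b*(b + 2)*(b + 4)*(b - 5)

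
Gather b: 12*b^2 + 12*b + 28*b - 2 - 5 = 12*b^2 + 40*b - 7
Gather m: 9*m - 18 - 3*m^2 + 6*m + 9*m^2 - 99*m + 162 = 6*m^2 - 84*m + 144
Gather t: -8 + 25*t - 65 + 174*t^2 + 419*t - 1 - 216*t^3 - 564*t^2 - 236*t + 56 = -216*t^3 - 390*t^2 + 208*t - 18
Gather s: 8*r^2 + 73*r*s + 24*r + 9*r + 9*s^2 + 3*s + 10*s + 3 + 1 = 8*r^2 + 33*r + 9*s^2 + s*(73*r + 13) + 4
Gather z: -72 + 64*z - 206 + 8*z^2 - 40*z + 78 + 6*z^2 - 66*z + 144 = 14*z^2 - 42*z - 56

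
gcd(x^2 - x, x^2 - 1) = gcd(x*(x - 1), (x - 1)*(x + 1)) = x - 1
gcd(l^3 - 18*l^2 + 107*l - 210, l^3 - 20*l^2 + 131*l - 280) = l^2 - 12*l + 35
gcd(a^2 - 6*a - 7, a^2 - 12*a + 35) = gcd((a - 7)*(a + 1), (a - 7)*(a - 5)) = a - 7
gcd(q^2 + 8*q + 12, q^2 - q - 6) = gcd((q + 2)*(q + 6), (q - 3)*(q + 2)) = q + 2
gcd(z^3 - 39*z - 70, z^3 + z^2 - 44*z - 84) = z^2 - 5*z - 14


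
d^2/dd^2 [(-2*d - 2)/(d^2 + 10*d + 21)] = 4*(-4*(d + 1)*(d + 5)^2 + (3*d + 11)*(d^2 + 10*d + 21))/(d^2 + 10*d + 21)^3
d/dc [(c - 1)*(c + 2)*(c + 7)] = 3*c^2 + 16*c + 5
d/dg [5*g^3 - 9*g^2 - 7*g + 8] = 15*g^2 - 18*g - 7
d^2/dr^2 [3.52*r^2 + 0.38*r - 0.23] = 7.04000000000000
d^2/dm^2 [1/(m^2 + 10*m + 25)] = 6/(m^4 + 20*m^3 + 150*m^2 + 500*m + 625)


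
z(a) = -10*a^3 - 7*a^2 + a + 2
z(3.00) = -328.00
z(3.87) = -678.57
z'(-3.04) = -233.69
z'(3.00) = -311.00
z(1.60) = -55.28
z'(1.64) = -102.65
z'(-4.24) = -478.97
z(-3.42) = 316.72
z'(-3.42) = -302.01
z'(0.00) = 1.00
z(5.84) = -2222.67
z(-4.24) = 634.17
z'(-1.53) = -47.81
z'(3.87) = -502.49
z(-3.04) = 215.21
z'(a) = -30*a^2 - 14*a + 1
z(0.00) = 2.00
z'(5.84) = -1103.93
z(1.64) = -59.30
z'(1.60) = -98.20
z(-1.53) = 19.90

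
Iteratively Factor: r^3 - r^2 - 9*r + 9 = (r - 1)*(r^2 - 9) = (r - 1)*(r + 3)*(r - 3)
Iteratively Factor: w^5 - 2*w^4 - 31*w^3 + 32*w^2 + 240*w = (w - 5)*(w^4 + 3*w^3 - 16*w^2 - 48*w) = (w - 5)*(w + 4)*(w^3 - w^2 - 12*w) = (w - 5)*(w - 4)*(w + 4)*(w^2 + 3*w) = (w - 5)*(w - 4)*(w + 3)*(w + 4)*(w)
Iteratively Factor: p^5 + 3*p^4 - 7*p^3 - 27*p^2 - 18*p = (p)*(p^4 + 3*p^3 - 7*p^2 - 27*p - 18) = p*(p + 2)*(p^3 + p^2 - 9*p - 9) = p*(p + 2)*(p + 3)*(p^2 - 2*p - 3) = p*(p + 1)*(p + 2)*(p + 3)*(p - 3)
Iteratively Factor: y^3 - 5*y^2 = (y)*(y^2 - 5*y) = y^2*(y - 5)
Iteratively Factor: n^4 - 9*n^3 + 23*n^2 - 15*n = (n - 3)*(n^3 - 6*n^2 + 5*n) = (n - 5)*(n - 3)*(n^2 - n) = (n - 5)*(n - 3)*(n - 1)*(n)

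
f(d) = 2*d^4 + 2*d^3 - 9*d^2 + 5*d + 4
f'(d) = 8*d^3 + 6*d^2 - 18*d + 5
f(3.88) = 458.00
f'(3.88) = 492.77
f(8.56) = 11379.82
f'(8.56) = 5308.34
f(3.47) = 286.51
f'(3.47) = 349.04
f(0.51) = 4.61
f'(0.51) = -1.56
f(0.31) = 4.76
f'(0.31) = 0.23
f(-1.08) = -11.70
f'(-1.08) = 21.36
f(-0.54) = -1.47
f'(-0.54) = 15.21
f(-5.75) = 1483.73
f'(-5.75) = -1214.00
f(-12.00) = 36664.00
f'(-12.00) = -12739.00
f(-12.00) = 36664.00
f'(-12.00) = -12739.00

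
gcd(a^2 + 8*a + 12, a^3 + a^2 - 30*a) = a + 6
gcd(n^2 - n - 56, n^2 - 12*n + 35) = 1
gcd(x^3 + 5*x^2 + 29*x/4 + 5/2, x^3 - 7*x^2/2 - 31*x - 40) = x^2 + 9*x/2 + 5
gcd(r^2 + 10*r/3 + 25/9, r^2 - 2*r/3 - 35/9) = r + 5/3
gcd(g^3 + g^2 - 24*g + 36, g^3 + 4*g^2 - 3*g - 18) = g - 2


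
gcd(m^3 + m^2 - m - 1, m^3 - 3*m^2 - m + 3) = m^2 - 1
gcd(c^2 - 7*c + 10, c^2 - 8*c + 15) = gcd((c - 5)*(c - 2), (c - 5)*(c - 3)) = c - 5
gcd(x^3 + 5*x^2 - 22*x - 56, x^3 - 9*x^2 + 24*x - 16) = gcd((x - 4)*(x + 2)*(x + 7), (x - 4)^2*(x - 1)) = x - 4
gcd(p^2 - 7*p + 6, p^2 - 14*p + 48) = p - 6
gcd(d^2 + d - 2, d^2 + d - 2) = d^2 + d - 2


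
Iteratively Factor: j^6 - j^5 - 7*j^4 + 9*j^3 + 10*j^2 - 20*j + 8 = (j - 1)*(j^5 - 7*j^3 + 2*j^2 + 12*j - 8) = (j - 1)^2*(j^4 + j^3 - 6*j^2 - 4*j + 8) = (j - 1)^2*(j + 2)*(j^3 - j^2 - 4*j + 4) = (j - 1)^2*(j + 2)^2*(j^2 - 3*j + 2) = (j - 1)^3*(j + 2)^2*(j - 2)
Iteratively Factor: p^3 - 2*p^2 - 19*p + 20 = (p - 5)*(p^2 + 3*p - 4) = (p - 5)*(p - 1)*(p + 4)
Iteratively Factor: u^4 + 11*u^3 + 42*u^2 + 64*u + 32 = (u + 2)*(u^3 + 9*u^2 + 24*u + 16) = (u + 1)*(u + 2)*(u^2 + 8*u + 16) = (u + 1)*(u + 2)*(u + 4)*(u + 4)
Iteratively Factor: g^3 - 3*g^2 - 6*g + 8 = (g - 4)*(g^2 + g - 2) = (g - 4)*(g - 1)*(g + 2)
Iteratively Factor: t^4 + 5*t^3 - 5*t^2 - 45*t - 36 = (t + 4)*(t^3 + t^2 - 9*t - 9) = (t + 3)*(t + 4)*(t^2 - 2*t - 3) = (t - 3)*(t + 3)*(t + 4)*(t + 1)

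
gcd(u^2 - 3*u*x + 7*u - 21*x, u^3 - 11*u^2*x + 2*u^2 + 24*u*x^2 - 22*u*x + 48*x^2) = -u + 3*x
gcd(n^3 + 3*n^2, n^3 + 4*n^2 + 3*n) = n^2 + 3*n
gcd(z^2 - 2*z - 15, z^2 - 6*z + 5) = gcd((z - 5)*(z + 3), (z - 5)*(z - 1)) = z - 5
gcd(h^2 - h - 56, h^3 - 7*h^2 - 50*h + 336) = h^2 - h - 56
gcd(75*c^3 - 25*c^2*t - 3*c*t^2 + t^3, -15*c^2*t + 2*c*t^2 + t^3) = -15*c^2 + 2*c*t + t^2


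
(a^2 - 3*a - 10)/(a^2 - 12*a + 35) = (a + 2)/(a - 7)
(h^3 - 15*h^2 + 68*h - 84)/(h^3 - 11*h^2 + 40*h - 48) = (h^3 - 15*h^2 + 68*h - 84)/(h^3 - 11*h^2 + 40*h - 48)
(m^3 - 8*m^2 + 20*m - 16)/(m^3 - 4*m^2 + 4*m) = (m - 4)/m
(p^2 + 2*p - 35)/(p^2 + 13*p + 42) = (p - 5)/(p + 6)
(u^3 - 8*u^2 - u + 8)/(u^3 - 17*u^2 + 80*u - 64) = (u + 1)/(u - 8)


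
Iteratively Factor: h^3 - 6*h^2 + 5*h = (h)*(h^2 - 6*h + 5) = h*(h - 5)*(h - 1)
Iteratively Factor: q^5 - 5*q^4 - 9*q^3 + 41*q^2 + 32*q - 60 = (q - 5)*(q^4 - 9*q^2 - 4*q + 12) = (q - 5)*(q + 2)*(q^3 - 2*q^2 - 5*q + 6) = (q - 5)*(q + 2)^2*(q^2 - 4*q + 3) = (q - 5)*(q - 3)*(q + 2)^2*(q - 1)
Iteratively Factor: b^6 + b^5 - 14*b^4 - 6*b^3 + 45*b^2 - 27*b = (b - 3)*(b^5 + 4*b^4 - 2*b^3 - 12*b^2 + 9*b) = (b - 3)*(b + 3)*(b^4 + b^3 - 5*b^2 + 3*b) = (b - 3)*(b - 1)*(b + 3)*(b^3 + 2*b^2 - 3*b) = (b - 3)*(b - 1)^2*(b + 3)*(b^2 + 3*b) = (b - 3)*(b - 1)^2*(b + 3)^2*(b)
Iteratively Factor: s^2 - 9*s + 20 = (s - 4)*(s - 5)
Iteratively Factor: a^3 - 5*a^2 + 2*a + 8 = (a - 4)*(a^2 - a - 2) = (a - 4)*(a - 2)*(a + 1)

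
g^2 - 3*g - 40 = (g - 8)*(g + 5)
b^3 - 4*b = b*(b - 2)*(b + 2)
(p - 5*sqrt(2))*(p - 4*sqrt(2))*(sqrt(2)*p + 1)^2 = 2*p^4 - 16*sqrt(2)*p^3 + 45*p^2 + 71*sqrt(2)*p + 40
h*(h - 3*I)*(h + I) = h^3 - 2*I*h^2 + 3*h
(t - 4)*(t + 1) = t^2 - 3*t - 4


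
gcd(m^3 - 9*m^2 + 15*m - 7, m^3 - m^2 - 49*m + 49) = m^2 - 8*m + 7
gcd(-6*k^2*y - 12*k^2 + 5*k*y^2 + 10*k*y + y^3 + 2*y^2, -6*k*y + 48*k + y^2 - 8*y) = 1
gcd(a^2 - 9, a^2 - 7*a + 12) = a - 3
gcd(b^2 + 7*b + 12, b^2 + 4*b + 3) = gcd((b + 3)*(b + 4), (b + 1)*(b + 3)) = b + 3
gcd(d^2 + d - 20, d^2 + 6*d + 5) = d + 5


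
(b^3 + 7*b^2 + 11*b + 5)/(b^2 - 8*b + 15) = (b^3 + 7*b^2 + 11*b + 5)/(b^2 - 8*b + 15)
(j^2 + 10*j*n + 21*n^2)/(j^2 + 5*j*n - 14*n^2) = (j + 3*n)/(j - 2*n)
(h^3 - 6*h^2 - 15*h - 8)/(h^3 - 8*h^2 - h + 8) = (h + 1)/(h - 1)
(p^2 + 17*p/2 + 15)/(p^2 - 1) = (p^2 + 17*p/2 + 15)/(p^2 - 1)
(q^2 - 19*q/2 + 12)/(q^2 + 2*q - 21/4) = 2*(q - 8)/(2*q + 7)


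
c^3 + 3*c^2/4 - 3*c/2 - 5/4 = (c - 5/4)*(c + 1)^2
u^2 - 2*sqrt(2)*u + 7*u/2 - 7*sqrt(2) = (u + 7/2)*(u - 2*sqrt(2))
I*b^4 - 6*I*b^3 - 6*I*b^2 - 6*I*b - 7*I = (b - 7)*(b + 1)*(b + I)*(I*b + 1)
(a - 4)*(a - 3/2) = a^2 - 11*a/2 + 6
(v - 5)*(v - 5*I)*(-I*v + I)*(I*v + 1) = v^4 - 6*v^3 - 6*I*v^3 + 36*I*v^2 + 30*v - 30*I*v - 25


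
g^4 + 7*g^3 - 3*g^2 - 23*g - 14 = (g - 2)*(g + 1)^2*(g + 7)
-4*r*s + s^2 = s*(-4*r + s)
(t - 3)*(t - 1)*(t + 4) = t^3 - 13*t + 12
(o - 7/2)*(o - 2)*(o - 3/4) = o^3 - 25*o^2/4 + 89*o/8 - 21/4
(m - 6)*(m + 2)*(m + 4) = m^3 - 28*m - 48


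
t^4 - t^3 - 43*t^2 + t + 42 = (t - 7)*(t - 1)*(t + 1)*(t + 6)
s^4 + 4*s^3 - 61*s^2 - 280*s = s*(s - 8)*(s + 5)*(s + 7)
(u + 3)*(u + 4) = u^2 + 7*u + 12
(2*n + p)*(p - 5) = 2*n*p - 10*n + p^2 - 5*p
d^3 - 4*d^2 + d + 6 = (d - 3)*(d - 2)*(d + 1)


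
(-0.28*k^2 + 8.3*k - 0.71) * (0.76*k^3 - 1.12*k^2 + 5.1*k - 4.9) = -0.2128*k^5 + 6.6216*k^4 - 11.2636*k^3 + 44.4972*k^2 - 44.291*k + 3.479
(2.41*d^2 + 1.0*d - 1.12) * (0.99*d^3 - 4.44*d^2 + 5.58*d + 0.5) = 2.3859*d^5 - 9.7104*d^4 + 7.899*d^3 + 11.7578*d^2 - 5.7496*d - 0.56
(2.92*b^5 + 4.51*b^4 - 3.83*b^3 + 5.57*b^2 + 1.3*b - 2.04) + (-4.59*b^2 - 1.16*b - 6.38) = 2.92*b^5 + 4.51*b^4 - 3.83*b^3 + 0.98*b^2 + 0.14*b - 8.42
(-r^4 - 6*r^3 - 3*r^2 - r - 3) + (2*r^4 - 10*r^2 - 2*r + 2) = r^4 - 6*r^3 - 13*r^2 - 3*r - 1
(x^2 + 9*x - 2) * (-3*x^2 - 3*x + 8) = -3*x^4 - 30*x^3 - 13*x^2 + 78*x - 16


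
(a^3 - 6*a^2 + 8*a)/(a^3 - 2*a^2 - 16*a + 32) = a/(a + 4)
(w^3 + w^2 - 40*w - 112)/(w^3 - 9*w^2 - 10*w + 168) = (w + 4)/(w - 6)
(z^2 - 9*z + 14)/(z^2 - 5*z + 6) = (z - 7)/(z - 3)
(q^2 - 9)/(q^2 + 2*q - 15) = (q + 3)/(q + 5)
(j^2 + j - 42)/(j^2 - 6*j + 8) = (j^2 + j - 42)/(j^2 - 6*j + 8)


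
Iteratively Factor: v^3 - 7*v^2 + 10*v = (v - 2)*(v^2 - 5*v) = (v - 5)*(v - 2)*(v)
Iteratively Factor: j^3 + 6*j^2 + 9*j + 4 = (j + 4)*(j^2 + 2*j + 1) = (j + 1)*(j + 4)*(j + 1)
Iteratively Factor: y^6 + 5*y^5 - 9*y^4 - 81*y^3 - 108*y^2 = (y - 4)*(y^5 + 9*y^4 + 27*y^3 + 27*y^2) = (y - 4)*(y + 3)*(y^4 + 6*y^3 + 9*y^2) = (y - 4)*(y + 3)^2*(y^3 + 3*y^2) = y*(y - 4)*(y + 3)^2*(y^2 + 3*y) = y*(y - 4)*(y + 3)^3*(y)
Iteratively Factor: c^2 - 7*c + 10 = (c - 5)*(c - 2)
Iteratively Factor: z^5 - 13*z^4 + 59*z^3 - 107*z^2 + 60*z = (z - 5)*(z^4 - 8*z^3 + 19*z^2 - 12*z) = (z - 5)*(z - 1)*(z^3 - 7*z^2 + 12*z) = (z - 5)*(z - 3)*(z - 1)*(z^2 - 4*z) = z*(z - 5)*(z - 3)*(z - 1)*(z - 4)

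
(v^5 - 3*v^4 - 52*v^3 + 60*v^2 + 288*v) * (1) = v^5 - 3*v^4 - 52*v^3 + 60*v^2 + 288*v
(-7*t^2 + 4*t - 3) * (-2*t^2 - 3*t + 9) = 14*t^4 + 13*t^3 - 69*t^2 + 45*t - 27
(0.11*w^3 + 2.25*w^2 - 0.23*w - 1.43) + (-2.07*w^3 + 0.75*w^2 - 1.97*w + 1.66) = -1.96*w^3 + 3.0*w^2 - 2.2*w + 0.23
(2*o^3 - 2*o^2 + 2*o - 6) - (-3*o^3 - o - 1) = 5*o^3 - 2*o^2 + 3*o - 5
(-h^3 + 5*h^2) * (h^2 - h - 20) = -h^5 + 6*h^4 + 15*h^3 - 100*h^2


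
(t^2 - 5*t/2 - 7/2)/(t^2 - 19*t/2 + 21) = (t + 1)/(t - 6)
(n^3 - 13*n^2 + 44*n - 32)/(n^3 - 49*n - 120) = (n^2 - 5*n + 4)/(n^2 + 8*n + 15)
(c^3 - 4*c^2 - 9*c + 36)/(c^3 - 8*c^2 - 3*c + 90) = (c^2 - 7*c + 12)/(c^2 - 11*c + 30)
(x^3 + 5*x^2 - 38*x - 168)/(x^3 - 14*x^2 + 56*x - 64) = (x^3 + 5*x^2 - 38*x - 168)/(x^3 - 14*x^2 + 56*x - 64)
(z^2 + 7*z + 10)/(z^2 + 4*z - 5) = (z + 2)/(z - 1)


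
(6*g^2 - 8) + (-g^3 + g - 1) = -g^3 + 6*g^2 + g - 9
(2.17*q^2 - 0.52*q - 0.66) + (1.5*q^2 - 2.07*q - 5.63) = 3.67*q^2 - 2.59*q - 6.29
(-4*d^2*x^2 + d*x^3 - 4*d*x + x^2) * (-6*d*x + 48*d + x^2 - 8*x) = 24*d^3*x^3 - 192*d^3*x^2 - 10*d^2*x^4 + 80*d^2*x^3 + 24*d^2*x^2 - 192*d^2*x + d*x^5 - 8*d*x^4 - 10*d*x^3 + 80*d*x^2 + x^4 - 8*x^3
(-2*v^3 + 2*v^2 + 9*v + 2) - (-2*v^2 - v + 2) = -2*v^3 + 4*v^2 + 10*v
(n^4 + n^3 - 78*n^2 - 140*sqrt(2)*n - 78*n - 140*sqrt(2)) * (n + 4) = n^5 + 5*n^4 - 74*n^3 - 390*n^2 - 140*sqrt(2)*n^2 - 700*sqrt(2)*n - 312*n - 560*sqrt(2)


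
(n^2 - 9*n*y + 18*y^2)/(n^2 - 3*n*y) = (n - 6*y)/n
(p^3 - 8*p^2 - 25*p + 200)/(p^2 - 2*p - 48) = (p^2 - 25)/(p + 6)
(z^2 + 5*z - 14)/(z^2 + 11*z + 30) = (z^2 + 5*z - 14)/(z^2 + 11*z + 30)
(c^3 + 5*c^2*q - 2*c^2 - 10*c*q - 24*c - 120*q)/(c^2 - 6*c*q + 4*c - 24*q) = (-c^2 - 5*c*q + 6*c + 30*q)/(-c + 6*q)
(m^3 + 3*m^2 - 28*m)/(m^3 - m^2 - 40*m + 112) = m/(m - 4)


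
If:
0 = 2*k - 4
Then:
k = 2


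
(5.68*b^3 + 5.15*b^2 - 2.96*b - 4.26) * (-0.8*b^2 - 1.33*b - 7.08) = -4.544*b^5 - 11.6744*b^4 - 44.6959*b^3 - 29.1172*b^2 + 26.6226*b + 30.1608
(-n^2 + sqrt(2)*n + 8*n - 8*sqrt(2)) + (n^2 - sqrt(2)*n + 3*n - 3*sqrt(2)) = 11*n - 11*sqrt(2)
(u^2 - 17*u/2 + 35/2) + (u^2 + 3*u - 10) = 2*u^2 - 11*u/2 + 15/2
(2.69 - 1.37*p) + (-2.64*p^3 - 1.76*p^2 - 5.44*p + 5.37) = -2.64*p^3 - 1.76*p^2 - 6.81*p + 8.06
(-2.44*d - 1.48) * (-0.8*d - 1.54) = 1.952*d^2 + 4.9416*d + 2.2792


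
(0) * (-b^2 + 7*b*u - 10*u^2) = 0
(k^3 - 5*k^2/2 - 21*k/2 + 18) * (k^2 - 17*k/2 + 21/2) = k^5 - 11*k^4 + 85*k^3/4 + 81*k^2 - 1053*k/4 + 189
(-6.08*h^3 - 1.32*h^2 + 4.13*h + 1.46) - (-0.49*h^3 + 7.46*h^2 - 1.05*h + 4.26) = -5.59*h^3 - 8.78*h^2 + 5.18*h - 2.8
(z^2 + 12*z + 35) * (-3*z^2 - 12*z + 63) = -3*z^4 - 48*z^3 - 186*z^2 + 336*z + 2205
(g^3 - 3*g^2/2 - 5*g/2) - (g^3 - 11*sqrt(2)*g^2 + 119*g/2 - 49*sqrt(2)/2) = -3*g^2/2 + 11*sqrt(2)*g^2 - 62*g + 49*sqrt(2)/2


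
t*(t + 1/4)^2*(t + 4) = t^4 + 9*t^3/2 + 33*t^2/16 + t/4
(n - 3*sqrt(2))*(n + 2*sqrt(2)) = n^2 - sqrt(2)*n - 12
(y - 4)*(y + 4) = y^2 - 16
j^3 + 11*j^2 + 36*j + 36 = (j + 2)*(j + 3)*(j + 6)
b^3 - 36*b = b*(b - 6)*(b + 6)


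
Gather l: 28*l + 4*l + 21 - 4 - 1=32*l + 16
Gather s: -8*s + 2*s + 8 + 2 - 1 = 9 - 6*s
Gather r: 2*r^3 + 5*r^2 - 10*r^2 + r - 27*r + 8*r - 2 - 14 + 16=2*r^3 - 5*r^2 - 18*r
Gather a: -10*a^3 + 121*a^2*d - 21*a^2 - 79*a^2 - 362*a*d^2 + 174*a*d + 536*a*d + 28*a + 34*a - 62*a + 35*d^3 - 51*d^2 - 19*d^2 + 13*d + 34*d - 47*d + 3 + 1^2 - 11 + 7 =-10*a^3 + a^2*(121*d - 100) + a*(-362*d^2 + 710*d) + 35*d^3 - 70*d^2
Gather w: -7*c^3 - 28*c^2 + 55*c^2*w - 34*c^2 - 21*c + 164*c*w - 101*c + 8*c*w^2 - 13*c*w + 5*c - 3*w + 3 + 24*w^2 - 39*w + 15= -7*c^3 - 62*c^2 - 117*c + w^2*(8*c + 24) + w*(55*c^2 + 151*c - 42) + 18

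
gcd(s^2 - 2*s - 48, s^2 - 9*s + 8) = s - 8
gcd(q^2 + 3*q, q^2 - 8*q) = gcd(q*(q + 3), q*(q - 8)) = q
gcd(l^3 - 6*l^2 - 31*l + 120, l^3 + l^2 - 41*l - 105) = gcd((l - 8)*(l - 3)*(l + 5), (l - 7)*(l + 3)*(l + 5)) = l + 5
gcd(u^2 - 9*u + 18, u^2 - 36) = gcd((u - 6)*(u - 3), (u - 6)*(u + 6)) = u - 6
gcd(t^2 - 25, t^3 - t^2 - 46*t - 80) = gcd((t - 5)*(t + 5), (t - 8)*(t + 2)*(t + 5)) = t + 5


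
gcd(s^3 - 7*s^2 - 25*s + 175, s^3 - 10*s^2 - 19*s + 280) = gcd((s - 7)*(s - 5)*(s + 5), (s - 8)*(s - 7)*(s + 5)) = s^2 - 2*s - 35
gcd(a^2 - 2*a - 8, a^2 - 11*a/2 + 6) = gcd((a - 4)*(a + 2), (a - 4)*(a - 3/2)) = a - 4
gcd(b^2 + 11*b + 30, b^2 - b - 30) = b + 5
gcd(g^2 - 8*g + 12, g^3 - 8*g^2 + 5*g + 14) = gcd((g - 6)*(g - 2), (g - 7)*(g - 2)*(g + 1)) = g - 2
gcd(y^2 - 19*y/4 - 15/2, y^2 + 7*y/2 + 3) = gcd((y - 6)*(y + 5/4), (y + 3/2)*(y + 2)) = 1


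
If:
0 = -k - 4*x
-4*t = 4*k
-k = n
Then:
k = -4*x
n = 4*x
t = 4*x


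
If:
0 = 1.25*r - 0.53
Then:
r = 0.42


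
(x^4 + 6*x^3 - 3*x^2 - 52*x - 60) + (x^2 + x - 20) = x^4 + 6*x^3 - 2*x^2 - 51*x - 80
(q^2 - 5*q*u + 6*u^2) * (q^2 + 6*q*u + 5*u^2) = q^4 + q^3*u - 19*q^2*u^2 + 11*q*u^3 + 30*u^4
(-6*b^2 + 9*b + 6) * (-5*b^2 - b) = 30*b^4 - 39*b^3 - 39*b^2 - 6*b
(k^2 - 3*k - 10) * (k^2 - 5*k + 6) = k^4 - 8*k^3 + 11*k^2 + 32*k - 60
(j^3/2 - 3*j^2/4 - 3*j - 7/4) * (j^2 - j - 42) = j^5/2 - 5*j^4/4 - 93*j^3/4 + 131*j^2/4 + 511*j/4 + 147/2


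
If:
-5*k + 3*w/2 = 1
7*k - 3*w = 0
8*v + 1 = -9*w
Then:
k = -2/3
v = 13/8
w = -14/9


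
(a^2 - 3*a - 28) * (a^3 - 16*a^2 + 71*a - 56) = a^5 - 19*a^4 + 91*a^3 + 179*a^2 - 1820*a + 1568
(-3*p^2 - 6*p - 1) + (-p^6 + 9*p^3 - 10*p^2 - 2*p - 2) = -p^6 + 9*p^3 - 13*p^2 - 8*p - 3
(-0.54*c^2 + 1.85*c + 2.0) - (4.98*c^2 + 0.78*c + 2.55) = -5.52*c^2 + 1.07*c - 0.55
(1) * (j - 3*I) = j - 3*I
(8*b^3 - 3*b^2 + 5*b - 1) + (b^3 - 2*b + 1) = 9*b^3 - 3*b^2 + 3*b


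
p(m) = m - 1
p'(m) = 1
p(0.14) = -0.86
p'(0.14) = 1.00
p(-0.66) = -1.66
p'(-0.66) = 1.00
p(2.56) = 1.56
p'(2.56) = 1.00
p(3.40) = 2.40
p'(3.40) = 1.00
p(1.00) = 0.00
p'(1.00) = 1.00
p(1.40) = 0.40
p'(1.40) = 1.00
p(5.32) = 4.32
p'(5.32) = 1.00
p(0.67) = -0.33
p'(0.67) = 1.00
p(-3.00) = -4.00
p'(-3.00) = 1.00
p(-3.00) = -4.00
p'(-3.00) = 1.00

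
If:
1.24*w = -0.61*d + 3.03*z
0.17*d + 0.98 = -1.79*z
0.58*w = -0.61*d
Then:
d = 4.08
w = -4.29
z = -0.94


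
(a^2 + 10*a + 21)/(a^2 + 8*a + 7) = (a + 3)/(a + 1)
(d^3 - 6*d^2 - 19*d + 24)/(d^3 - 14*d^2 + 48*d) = (d^2 + 2*d - 3)/(d*(d - 6))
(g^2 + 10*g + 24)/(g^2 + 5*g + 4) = (g + 6)/(g + 1)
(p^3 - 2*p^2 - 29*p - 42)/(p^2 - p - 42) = (p^2 + 5*p + 6)/(p + 6)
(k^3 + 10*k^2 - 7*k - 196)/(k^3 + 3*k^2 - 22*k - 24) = (k^2 + 14*k + 49)/(k^2 + 7*k + 6)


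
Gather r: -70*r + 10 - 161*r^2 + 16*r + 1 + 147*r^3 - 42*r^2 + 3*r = 147*r^3 - 203*r^2 - 51*r + 11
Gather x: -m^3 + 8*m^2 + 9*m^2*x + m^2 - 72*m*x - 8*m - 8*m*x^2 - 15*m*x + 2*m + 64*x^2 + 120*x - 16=-m^3 + 9*m^2 - 6*m + x^2*(64 - 8*m) + x*(9*m^2 - 87*m + 120) - 16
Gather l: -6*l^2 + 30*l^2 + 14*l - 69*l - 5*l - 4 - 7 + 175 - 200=24*l^2 - 60*l - 36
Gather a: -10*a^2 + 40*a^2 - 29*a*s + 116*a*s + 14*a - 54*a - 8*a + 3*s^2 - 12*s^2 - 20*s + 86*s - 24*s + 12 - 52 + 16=30*a^2 + a*(87*s - 48) - 9*s^2 + 42*s - 24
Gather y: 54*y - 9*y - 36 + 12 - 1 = 45*y - 25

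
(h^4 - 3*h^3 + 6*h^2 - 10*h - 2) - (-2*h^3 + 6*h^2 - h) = h^4 - h^3 - 9*h - 2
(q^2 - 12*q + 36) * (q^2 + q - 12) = q^4 - 11*q^3 + 12*q^2 + 180*q - 432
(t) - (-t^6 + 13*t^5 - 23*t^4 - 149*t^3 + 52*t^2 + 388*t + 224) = t^6 - 13*t^5 + 23*t^4 + 149*t^3 - 52*t^2 - 387*t - 224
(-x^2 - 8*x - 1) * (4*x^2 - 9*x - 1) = -4*x^4 - 23*x^3 + 69*x^2 + 17*x + 1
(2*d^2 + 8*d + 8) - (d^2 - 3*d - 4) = d^2 + 11*d + 12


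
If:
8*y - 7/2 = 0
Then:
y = 7/16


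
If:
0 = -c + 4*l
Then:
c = 4*l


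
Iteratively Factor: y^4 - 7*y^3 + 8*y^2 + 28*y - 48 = (y - 4)*(y^3 - 3*y^2 - 4*y + 12) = (y - 4)*(y - 2)*(y^2 - y - 6) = (y - 4)*(y - 3)*(y - 2)*(y + 2)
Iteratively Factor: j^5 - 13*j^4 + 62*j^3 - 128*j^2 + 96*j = (j)*(j^4 - 13*j^3 + 62*j^2 - 128*j + 96) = j*(j - 4)*(j^3 - 9*j^2 + 26*j - 24) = j*(j - 4)*(j - 2)*(j^2 - 7*j + 12) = j*(j - 4)*(j - 3)*(j - 2)*(j - 4)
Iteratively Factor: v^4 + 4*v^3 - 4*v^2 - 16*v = (v - 2)*(v^3 + 6*v^2 + 8*v) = v*(v - 2)*(v^2 + 6*v + 8) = v*(v - 2)*(v + 4)*(v + 2)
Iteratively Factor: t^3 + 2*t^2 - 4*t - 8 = (t - 2)*(t^2 + 4*t + 4) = (t - 2)*(t + 2)*(t + 2)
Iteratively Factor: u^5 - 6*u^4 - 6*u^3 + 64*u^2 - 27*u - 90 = (u + 1)*(u^4 - 7*u^3 + u^2 + 63*u - 90) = (u - 5)*(u + 1)*(u^3 - 2*u^2 - 9*u + 18) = (u - 5)*(u - 3)*(u + 1)*(u^2 + u - 6) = (u - 5)*(u - 3)*(u + 1)*(u + 3)*(u - 2)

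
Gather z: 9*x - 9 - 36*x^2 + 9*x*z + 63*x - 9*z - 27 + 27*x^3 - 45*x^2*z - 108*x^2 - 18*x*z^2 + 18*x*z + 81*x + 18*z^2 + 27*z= 27*x^3 - 144*x^2 + 153*x + z^2*(18 - 18*x) + z*(-45*x^2 + 27*x + 18) - 36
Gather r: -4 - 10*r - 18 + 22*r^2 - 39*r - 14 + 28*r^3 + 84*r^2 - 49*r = 28*r^3 + 106*r^2 - 98*r - 36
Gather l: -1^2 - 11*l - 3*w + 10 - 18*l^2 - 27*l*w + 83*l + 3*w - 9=-18*l^2 + l*(72 - 27*w)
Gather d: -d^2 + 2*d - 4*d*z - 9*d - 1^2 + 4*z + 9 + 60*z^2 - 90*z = -d^2 + d*(-4*z - 7) + 60*z^2 - 86*z + 8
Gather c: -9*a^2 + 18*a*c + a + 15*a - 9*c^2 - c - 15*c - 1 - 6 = -9*a^2 + 16*a - 9*c^2 + c*(18*a - 16) - 7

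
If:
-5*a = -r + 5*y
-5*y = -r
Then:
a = 0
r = 5*y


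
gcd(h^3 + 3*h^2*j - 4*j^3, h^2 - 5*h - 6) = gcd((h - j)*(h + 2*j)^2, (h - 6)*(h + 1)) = 1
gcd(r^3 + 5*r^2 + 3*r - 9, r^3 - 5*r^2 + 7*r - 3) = r - 1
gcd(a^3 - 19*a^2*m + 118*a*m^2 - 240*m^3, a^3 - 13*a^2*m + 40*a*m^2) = a^2 - 13*a*m + 40*m^2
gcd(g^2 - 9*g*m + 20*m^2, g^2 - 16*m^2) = g - 4*m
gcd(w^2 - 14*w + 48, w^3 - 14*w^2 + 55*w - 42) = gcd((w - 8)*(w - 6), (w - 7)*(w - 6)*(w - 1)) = w - 6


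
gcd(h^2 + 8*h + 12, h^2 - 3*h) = 1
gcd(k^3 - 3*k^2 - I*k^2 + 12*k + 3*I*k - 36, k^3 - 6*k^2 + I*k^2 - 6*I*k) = 1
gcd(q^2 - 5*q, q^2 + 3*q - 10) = 1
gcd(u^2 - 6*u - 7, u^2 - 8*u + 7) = u - 7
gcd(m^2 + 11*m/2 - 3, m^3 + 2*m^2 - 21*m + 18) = m + 6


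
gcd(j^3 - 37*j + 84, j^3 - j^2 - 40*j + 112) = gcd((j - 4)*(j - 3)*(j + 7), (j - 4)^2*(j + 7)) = j^2 + 3*j - 28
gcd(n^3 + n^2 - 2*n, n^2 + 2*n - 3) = n - 1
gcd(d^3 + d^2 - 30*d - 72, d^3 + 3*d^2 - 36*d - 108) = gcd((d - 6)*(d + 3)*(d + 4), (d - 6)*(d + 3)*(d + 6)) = d^2 - 3*d - 18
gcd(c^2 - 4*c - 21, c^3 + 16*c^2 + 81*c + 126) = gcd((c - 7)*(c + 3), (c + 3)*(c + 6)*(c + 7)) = c + 3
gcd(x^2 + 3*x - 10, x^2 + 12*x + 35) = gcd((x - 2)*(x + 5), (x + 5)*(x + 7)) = x + 5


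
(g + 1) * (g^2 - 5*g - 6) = g^3 - 4*g^2 - 11*g - 6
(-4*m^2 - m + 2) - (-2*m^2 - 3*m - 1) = -2*m^2 + 2*m + 3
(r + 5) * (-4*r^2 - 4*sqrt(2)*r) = -4*r^3 - 20*r^2 - 4*sqrt(2)*r^2 - 20*sqrt(2)*r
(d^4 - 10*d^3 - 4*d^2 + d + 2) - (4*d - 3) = d^4 - 10*d^3 - 4*d^2 - 3*d + 5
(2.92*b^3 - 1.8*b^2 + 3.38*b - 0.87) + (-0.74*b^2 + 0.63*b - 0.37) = 2.92*b^3 - 2.54*b^2 + 4.01*b - 1.24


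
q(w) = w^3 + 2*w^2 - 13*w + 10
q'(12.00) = 467.00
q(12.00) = 1870.00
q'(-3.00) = 2.00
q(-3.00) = 40.00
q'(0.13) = -12.43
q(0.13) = 8.35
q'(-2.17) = -7.55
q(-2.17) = 37.41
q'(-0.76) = -14.31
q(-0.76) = 20.60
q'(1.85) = 4.67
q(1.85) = -0.87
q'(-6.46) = 86.35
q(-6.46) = -92.14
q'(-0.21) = -13.71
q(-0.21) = 12.81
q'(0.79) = -7.97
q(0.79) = 1.47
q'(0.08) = -12.66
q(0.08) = 8.97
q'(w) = 3*w^2 + 4*w - 13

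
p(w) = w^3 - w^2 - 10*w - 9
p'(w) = 3*w^2 - 2*w - 10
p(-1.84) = -0.22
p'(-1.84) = 3.84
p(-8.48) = -605.91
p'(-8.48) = 222.69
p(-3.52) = -29.80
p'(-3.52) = 34.21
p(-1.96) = -0.77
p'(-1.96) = 5.44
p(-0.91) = -1.48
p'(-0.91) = -5.70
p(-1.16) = -0.31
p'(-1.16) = -3.64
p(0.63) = -15.45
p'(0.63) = -10.07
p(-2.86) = -11.97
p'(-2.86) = 20.26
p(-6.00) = -201.00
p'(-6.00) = 110.00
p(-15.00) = -3459.00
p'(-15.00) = 695.00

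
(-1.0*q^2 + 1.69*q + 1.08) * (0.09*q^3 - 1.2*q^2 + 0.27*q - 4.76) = -0.09*q^5 + 1.3521*q^4 - 2.2008*q^3 + 3.9203*q^2 - 7.7528*q - 5.1408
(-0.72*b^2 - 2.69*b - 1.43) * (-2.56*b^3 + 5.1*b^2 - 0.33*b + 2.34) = 1.8432*b^5 + 3.2144*b^4 - 9.8206*b^3 - 8.0901*b^2 - 5.8227*b - 3.3462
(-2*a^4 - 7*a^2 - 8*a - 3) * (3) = -6*a^4 - 21*a^2 - 24*a - 9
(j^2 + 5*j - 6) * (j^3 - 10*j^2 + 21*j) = j^5 - 5*j^4 - 35*j^3 + 165*j^2 - 126*j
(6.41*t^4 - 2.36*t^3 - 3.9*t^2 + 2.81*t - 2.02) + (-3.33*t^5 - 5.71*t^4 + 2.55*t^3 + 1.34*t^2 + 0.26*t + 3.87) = -3.33*t^5 + 0.7*t^4 + 0.19*t^3 - 2.56*t^2 + 3.07*t + 1.85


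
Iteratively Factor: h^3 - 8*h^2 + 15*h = (h - 5)*(h^2 - 3*h) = h*(h - 5)*(h - 3)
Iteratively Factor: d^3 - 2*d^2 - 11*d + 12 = (d - 4)*(d^2 + 2*d - 3) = (d - 4)*(d + 3)*(d - 1)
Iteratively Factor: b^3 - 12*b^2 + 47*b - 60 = (b - 4)*(b^2 - 8*b + 15) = (b - 4)*(b - 3)*(b - 5)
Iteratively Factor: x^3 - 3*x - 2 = (x + 1)*(x^2 - x - 2) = (x - 2)*(x + 1)*(x + 1)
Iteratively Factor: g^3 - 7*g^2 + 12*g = (g - 4)*(g^2 - 3*g) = g*(g - 4)*(g - 3)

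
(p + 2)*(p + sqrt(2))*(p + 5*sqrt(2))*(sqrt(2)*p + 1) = sqrt(2)*p^4 + 2*sqrt(2)*p^3 + 13*p^3 + 16*sqrt(2)*p^2 + 26*p^2 + 10*p + 32*sqrt(2)*p + 20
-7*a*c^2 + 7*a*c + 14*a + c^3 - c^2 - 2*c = (-7*a + c)*(c - 2)*(c + 1)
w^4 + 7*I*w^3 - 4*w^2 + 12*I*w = w*(w - I)*(w + 2*I)*(w + 6*I)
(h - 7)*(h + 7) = h^2 - 49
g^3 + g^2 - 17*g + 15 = (g - 3)*(g - 1)*(g + 5)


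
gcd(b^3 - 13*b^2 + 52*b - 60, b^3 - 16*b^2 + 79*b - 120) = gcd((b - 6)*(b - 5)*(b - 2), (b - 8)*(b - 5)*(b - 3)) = b - 5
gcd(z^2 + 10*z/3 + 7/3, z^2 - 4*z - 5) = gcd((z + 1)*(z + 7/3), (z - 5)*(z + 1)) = z + 1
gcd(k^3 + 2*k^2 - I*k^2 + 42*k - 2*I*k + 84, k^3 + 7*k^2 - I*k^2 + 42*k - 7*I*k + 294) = k^2 - I*k + 42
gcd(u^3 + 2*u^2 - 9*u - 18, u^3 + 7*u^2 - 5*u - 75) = u - 3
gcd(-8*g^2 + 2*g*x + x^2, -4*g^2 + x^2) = -2*g + x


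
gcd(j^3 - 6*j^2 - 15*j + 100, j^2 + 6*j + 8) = j + 4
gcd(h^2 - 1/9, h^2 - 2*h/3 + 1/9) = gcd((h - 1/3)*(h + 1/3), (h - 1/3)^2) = h - 1/3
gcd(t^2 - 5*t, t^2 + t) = t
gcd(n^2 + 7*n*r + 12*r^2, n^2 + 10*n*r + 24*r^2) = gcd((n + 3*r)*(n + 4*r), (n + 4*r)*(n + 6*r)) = n + 4*r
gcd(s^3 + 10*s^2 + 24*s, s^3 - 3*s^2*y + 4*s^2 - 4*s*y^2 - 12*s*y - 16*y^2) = s + 4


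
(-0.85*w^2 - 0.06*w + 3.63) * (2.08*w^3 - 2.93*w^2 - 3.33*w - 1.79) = -1.768*w^5 + 2.3657*w^4 + 10.5567*w^3 - 8.9146*w^2 - 11.9805*w - 6.4977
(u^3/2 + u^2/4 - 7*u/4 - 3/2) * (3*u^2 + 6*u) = 3*u^5/2 + 15*u^4/4 - 15*u^3/4 - 15*u^2 - 9*u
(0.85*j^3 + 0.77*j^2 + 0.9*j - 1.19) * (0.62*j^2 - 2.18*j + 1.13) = 0.527*j^5 - 1.3756*j^4 - 0.1601*j^3 - 1.8297*j^2 + 3.6112*j - 1.3447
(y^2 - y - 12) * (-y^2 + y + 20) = -y^4 + 2*y^3 + 31*y^2 - 32*y - 240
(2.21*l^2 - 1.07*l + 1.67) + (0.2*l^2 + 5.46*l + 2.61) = 2.41*l^2 + 4.39*l + 4.28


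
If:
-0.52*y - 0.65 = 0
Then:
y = -1.25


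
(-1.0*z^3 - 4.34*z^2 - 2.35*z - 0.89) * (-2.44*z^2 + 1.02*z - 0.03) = 2.44*z^5 + 9.5696*z^4 + 1.3372*z^3 - 0.0952000000000002*z^2 - 0.8373*z + 0.0267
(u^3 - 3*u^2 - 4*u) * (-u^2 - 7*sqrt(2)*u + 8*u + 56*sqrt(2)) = -u^5 - 7*sqrt(2)*u^4 + 11*u^4 - 20*u^3 + 77*sqrt(2)*u^3 - 140*sqrt(2)*u^2 - 32*u^2 - 224*sqrt(2)*u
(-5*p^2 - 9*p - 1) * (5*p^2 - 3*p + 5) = -25*p^4 - 30*p^3 - 3*p^2 - 42*p - 5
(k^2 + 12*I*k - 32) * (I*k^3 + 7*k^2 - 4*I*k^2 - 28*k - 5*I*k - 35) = I*k^5 - 5*k^4 - 4*I*k^4 + 20*k^3 + 47*I*k^3 - 199*k^2 - 208*I*k^2 + 896*k - 260*I*k + 1120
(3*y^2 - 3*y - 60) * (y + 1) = 3*y^3 - 63*y - 60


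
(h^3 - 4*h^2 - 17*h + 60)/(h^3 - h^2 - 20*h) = (h - 3)/h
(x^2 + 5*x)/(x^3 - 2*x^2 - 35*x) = 1/(x - 7)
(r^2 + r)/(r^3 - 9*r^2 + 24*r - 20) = r*(r + 1)/(r^3 - 9*r^2 + 24*r - 20)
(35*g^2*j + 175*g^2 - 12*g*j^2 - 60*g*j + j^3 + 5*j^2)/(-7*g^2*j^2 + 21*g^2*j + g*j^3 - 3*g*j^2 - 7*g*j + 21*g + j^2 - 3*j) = (-5*g*j - 25*g + j^2 + 5*j)/(g*j^2 - 3*g*j + j - 3)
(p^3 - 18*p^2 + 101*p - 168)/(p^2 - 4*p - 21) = (p^2 - 11*p + 24)/(p + 3)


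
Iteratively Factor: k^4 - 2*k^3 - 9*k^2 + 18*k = (k - 3)*(k^3 + k^2 - 6*k) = (k - 3)*(k + 3)*(k^2 - 2*k) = k*(k - 3)*(k + 3)*(k - 2)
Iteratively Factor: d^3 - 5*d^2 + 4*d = (d - 1)*(d^2 - 4*d) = d*(d - 1)*(d - 4)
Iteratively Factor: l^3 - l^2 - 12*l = (l - 4)*(l^2 + 3*l) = (l - 4)*(l + 3)*(l)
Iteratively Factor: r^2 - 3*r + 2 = (r - 2)*(r - 1)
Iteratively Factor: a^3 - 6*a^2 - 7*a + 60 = (a + 3)*(a^2 - 9*a + 20) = (a - 4)*(a + 3)*(a - 5)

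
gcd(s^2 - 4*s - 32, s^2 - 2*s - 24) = s + 4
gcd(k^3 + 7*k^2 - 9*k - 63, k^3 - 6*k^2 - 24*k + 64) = 1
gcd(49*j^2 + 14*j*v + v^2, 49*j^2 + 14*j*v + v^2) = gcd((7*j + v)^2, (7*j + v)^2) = 49*j^2 + 14*j*v + v^2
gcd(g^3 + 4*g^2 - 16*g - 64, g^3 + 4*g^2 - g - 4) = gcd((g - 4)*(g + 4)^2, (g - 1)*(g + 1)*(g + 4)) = g + 4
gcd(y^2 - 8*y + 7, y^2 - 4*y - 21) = y - 7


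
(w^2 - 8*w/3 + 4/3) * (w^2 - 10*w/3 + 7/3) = w^4 - 6*w^3 + 113*w^2/9 - 32*w/3 + 28/9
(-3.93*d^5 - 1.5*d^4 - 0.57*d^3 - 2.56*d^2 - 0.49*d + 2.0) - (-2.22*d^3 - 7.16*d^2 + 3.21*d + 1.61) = -3.93*d^5 - 1.5*d^4 + 1.65*d^3 + 4.6*d^2 - 3.7*d + 0.39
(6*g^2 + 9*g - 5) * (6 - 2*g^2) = -12*g^4 - 18*g^3 + 46*g^2 + 54*g - 30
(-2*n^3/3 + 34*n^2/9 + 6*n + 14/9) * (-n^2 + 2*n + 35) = 2*n^5/3 - 46*n^4/9 - 196*n^3/9 + 428*n^2/3 + 1918*n/9 + 490/9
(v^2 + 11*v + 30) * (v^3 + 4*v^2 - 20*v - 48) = v^5 + 15*v^4 + 54*v^3 - 148*v^2 - 1128*v - 1440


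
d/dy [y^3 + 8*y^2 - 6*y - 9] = 3*y^2 + 16*y - 6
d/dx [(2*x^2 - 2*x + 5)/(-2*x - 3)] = 4*(-x^2 - 3*x + 4)/(4*x^2 + 12*x + 9)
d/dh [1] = 0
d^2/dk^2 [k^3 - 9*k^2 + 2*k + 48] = 6*k - 18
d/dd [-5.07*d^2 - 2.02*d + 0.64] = -10.14*d - 2.02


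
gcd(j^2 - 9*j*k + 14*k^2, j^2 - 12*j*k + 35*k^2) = j - 7*k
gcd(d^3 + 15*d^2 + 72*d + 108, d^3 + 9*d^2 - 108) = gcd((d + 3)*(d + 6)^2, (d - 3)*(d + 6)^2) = d^2 + 12*d + 36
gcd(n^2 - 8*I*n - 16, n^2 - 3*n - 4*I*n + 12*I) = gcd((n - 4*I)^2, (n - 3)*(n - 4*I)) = n - 4*I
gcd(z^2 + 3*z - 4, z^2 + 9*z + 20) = z + 4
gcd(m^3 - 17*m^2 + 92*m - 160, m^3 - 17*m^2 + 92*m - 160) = m^3 - 17*m^2 + 92*m - 160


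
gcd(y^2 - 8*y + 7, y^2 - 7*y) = y - 7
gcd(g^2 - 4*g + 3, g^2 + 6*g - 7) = g - 1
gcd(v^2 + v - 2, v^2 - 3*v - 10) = v + 2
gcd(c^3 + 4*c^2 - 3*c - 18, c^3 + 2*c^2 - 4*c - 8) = c - 2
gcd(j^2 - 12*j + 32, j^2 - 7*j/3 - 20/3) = j - 4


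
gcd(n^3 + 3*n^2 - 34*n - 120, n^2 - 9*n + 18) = n - 6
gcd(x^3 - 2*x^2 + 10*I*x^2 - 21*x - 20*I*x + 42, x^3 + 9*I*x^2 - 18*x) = x + 3*I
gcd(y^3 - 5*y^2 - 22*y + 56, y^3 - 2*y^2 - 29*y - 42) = y - 7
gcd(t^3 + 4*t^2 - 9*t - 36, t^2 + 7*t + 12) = t^2 + 7*t + 12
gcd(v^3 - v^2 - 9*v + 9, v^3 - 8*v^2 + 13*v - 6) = v - 1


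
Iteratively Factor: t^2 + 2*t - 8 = (t + 4)*(t - 2)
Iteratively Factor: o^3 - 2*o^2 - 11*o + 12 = (o - 1)*(o^2 - o - 12) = (o - 1)*(o + 3)*(o - 4)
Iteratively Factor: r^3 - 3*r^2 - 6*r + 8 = (r - 1)*(r^2 - 2*r - 8) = (r - 1)*(r + 2)*(r - 4)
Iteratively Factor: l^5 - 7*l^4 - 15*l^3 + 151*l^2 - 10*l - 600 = (l + 4)*(l^4 - 11*l^3 + 29*l^2 + 35*l - 150) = (l + 2)*(l + 4)*(l^3 - 13*l^2 + 55*l - 75) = (l - 5)*(l + 2)*(l + 4)*(l^2 - 8*l + 15) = (l - 5)^2*(l + 2)*(l + 4)*(l - 3)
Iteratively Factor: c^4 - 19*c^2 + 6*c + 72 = (c + 2)*(c^3 - 2*c^2 - 15*c + 36) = (c - 3)*(c + 2)*(c^2 + c - 12) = (c - 3)*(c + 2)*(c + 4)*(c - 3)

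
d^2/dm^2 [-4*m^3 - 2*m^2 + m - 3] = -24*m - 4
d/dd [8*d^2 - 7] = 16*d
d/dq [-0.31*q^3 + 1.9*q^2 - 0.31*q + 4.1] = -0.93*q^2 + 3.8*q - 0.31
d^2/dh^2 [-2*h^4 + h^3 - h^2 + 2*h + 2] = -24*h^2 + 6*h - 2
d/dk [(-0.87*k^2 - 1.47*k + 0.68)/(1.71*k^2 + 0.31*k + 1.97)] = (2.244*k^2 - 5.7534*k - 3.1067)/(2.9241*k^4 + 1.0602*k^3 + 6.8335*k^2 + 1.2214*k + 3.8809)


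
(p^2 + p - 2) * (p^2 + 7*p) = p^4 + 8*p^3 + 5*p^2 - 14*p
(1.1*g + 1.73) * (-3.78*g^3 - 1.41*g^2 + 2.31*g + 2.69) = -4.158*g^4 - 8.0904*g^3 + 0.101700000000001*g^2 + 6.9553*g + 4.6537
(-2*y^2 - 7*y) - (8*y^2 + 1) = -10*y^2 - 7*y - 1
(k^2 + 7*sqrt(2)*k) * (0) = 0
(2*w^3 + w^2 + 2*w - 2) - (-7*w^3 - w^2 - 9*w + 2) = 9*w^3 + 2*w^2 + 11*w - 4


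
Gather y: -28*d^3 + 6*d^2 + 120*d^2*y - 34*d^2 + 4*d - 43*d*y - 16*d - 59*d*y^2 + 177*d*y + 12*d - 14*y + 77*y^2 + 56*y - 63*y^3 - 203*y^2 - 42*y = -28*d^3 - 28*d^2 - 63*y^3 + y^2*(-59*d - 126) + y*(120*d^2 + 134*d)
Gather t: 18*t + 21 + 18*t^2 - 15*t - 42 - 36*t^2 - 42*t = -18*t^2 - 39*t - 21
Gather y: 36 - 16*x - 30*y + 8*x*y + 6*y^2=-16*x + 6*y^2 + y*(8*x - 30) + 36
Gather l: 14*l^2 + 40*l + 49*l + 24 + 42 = 14*l^2 + 89*l + 66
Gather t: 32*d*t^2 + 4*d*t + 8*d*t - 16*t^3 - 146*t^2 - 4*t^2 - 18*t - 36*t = -16*t^3 + t^2*(32*d - 150) + t*(12*d - 54)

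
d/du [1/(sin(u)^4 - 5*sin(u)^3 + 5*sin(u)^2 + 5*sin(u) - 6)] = (-4*sin(u)^3 + 15*sin(u)^2 - 10*sin(u) - 5)/((sin(u) - 3)^2*(sin(u) - 2)^2*cos(u)^3)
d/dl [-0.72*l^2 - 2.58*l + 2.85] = -1.44*l - 2.58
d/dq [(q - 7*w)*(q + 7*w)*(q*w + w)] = w*(3*q^2 + 2*q - 49*w^2)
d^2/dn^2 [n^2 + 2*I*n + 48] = 2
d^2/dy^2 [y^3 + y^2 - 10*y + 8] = 6*y + 2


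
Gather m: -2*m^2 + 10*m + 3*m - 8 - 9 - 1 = -2*m^2 + 13*m - 18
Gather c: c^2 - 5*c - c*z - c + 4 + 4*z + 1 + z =c^2 + c*(-z - 6) + 5*z + 5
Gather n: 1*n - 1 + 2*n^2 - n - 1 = 2*n^2 - 2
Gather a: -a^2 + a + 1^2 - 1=-a^2 + a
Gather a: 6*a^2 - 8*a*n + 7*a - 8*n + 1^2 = 6*a^2 + a*(7 - 8*n) - 8*n + 1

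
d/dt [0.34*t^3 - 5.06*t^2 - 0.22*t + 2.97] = 1.02*t^2 - 10.12*t - 0.22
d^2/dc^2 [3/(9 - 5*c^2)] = 90*(-5*c^2 - 3)/(5*c^2 - 9)^3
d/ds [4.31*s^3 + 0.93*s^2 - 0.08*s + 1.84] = 12.93*s^2 + 1.86*s - 0.08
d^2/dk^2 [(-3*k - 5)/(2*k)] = -5/k^3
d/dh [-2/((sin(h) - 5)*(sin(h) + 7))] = 4*(sin(h) + 1)*cos(h)/((sin(h) - 5)^2*(sin(h) + 7)^2)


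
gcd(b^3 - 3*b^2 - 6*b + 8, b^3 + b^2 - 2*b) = b^2 + b - 2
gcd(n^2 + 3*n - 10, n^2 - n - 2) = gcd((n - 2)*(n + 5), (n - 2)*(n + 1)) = n - 2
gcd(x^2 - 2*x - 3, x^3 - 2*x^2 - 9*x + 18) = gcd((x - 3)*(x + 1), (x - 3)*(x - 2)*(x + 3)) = x - 3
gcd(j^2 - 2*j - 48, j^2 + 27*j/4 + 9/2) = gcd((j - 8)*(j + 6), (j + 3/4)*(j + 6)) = j + 6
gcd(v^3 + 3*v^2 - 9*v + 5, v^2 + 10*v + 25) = v + 5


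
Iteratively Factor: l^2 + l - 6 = (l + 3)*(l - 2)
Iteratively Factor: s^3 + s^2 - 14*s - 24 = (s + 2)*(s^2 - s - 12) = (s - 4)*(s + 2)*(s + 3)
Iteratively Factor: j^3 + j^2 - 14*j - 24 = (j - 4)*(j^2 + 5*j + 6) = (j - 4)*(j + 3)*(j + 2)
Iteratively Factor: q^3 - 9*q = (q + 3)*(q^2 - 3*q) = q*(q + 3)*(q - 3)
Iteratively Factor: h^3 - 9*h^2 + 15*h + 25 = (h - 5)*(h^2 - 4*h - 5) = (h - 5)^2*(h + 1)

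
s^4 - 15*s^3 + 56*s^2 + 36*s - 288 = (s - 8)*(s - 6)*(s - 3)*(s + 2)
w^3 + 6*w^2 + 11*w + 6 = (w + 1)*(w + 2)*(w + 3)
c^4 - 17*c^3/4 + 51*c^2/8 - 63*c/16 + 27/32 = (c - 3/2)^2*(c - 3/4)*(c - 1/2)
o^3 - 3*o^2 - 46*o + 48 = (o - 8)*(o - 1)*(o + 6)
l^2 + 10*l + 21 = (l + 3)*(l + 7)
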